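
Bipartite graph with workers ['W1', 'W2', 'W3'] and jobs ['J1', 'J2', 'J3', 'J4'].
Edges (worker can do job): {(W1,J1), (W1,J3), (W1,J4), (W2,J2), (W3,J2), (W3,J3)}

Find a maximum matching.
Matching: {(W1,J1), (W2,J2), (W3,J3)}

Maximum matching (size 3):
  W1 → J1
  W2 → J2
  W3 → J3

Each worker is assigned to at most one job, and each job to at most one worker.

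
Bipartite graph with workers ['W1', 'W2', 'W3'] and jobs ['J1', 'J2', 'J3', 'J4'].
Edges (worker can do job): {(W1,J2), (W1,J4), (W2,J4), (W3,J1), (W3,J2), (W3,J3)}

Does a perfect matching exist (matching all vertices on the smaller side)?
Yes, perfect matching exists (size 3)

Perfect matching: {(W1,J2), (W2,J4), (W3,J1)}
All 3 vertices on the smaller side are matched.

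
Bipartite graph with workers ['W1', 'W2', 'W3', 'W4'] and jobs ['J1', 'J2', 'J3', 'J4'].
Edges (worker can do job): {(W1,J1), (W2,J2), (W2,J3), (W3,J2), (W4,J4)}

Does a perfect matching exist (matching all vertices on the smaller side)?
Yes, perfect matching exists (size 4)

Perfect matching: {(W1,J1), (W2,J3), (W3,J2), (W4,J4)}
All 4 vertices on the smaller side are matched.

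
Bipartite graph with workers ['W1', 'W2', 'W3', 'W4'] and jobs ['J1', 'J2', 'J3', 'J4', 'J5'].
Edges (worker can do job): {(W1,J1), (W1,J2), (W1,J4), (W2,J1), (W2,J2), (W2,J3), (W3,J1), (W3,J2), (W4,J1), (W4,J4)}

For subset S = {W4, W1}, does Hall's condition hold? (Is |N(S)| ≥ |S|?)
Yes: |N(S)| = 3, |S| = 2

Subset S = {W4, W1}
Neighbors N(S) = {J1, J2, J4}

|N(S)| = 3, |S| = 2
Hall's condition: |N(S)| ≥ |S| is satisfied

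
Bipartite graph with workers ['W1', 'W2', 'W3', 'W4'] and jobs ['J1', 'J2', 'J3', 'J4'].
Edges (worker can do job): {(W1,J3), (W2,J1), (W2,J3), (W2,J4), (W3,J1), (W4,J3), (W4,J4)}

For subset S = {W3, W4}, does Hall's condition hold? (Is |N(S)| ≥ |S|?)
Yes: |N(S)| = 3, |S| = 2

Subset S = {W3, W4}
Neighbors N(S) = {J1, J3, J4}

|N(S)| = 3, |S| = 2
Hall's condition: |N(S)| ≥ |S| is satisfied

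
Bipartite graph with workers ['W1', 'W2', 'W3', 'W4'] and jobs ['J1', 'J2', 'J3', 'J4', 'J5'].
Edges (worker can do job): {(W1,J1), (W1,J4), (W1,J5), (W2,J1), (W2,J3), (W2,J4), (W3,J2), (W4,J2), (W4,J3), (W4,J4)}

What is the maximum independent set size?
Maximum independent set = 5

By König's theorem:
- Min vertex cover = Max matching = 4
- Max independent set = Total vertices - Min vertex cover
- Max independent set = 9 - 4 = 5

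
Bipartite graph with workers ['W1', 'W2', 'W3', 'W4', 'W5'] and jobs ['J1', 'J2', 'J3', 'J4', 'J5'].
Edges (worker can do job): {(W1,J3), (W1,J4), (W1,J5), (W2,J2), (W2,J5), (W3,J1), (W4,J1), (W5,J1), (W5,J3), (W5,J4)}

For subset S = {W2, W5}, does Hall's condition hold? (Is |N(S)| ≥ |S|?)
Yes: |N(S)| = 5, |S| = 2

Subset S = {W2, W5}
Neighbors N(S) = {J1, J2, J3, J4, J5}

|N(S)| = 5, |S| = 2
Hall's condition: |N(S)| ≥ |S| is satisfied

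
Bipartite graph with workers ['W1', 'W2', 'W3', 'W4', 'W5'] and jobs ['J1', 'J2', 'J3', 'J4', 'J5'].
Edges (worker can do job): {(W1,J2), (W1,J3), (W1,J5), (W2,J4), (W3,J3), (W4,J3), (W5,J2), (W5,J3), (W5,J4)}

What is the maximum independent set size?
Maximum independent set = 6

By König's theorem:
- Min vertex cover = Max matching = 4
- Max independent set = Total vertices - Min vertex cover
- Max independent set = 10 - 4 = 6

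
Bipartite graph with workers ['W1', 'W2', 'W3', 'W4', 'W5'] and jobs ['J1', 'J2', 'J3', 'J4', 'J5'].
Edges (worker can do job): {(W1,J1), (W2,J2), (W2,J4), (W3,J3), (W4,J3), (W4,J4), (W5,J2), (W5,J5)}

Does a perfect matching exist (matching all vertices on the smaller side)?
Yes, perfect matching exists (size 5)

Perfect matching: {(W1,J1), (W2,J2), (W3,J3), (W4,J4), (W5,J5)}
All 5 vertices on the smaller side are matched.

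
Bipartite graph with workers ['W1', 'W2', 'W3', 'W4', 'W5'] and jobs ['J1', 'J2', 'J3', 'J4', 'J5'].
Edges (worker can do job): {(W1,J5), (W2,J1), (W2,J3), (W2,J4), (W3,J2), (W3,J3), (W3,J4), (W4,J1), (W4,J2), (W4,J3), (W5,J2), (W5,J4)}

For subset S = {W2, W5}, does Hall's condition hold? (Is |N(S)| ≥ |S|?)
Yes: |N(S)| = 4, |S| = 2

Subset S = {W2, W5}
Neighbors N(S) = {J1, J2, J3, J4}

|N(S)| = 4, |S| = 2
Hall's condition: |N(S)| ≥ |S| is satisfied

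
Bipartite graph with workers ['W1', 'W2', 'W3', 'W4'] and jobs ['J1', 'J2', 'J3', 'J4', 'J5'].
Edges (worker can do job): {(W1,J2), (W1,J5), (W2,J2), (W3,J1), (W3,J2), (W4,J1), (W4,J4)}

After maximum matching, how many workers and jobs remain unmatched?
Unmatched: 0 workers, 1 jobs

Maximum matching size: 4
Workers: 4 total, 4 matched, 0 unmatched
Jobs: 5 total, 4 matched, 1 unmatched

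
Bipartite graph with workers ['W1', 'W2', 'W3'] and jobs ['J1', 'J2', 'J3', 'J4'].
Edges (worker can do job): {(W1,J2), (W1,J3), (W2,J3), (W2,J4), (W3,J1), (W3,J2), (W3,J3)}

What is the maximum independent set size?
Maximum independent set = 4

By König's theorem:
- Min vertex cover = Max matching = 3
- Max independent set = Total vertices - Min vertex cover
- Max independent set = 7 - 3 = 4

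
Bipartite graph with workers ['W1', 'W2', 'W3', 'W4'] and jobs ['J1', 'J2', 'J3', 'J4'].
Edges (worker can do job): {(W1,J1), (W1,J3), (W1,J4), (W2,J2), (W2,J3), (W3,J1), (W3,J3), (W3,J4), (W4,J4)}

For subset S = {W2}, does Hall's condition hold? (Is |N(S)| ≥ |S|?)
Yes: |N(S)| = 2, |S| = 1

Subset S = {W2}
Neighbors N(S) = {J2, J3}

|N(S)| = 2, |S| = 1
Hall's condition: |N(S)| ≥ |S| is satisfied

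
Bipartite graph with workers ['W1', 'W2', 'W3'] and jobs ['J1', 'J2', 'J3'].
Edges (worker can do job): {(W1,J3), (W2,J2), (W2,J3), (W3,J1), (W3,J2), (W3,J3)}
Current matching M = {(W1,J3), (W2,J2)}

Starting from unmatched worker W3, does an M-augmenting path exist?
Yes: W3 → J1

An M-augmenting path alternates non-matching / matching edges, starting and ending at unmatched vertices.
Path: W3 → J1
(J1 is unmatched in M, so the path is augmenting.)
Flipping edges along this path would increase |M| from 2 to 3.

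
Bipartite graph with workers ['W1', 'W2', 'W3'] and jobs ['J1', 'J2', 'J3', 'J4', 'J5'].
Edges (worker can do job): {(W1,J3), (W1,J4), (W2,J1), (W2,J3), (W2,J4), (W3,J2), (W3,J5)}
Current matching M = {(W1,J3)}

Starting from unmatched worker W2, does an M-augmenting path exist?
Yes: W2 → J1

An M-augmenting path alternates non-matching / matching edges, starting and ending at unmatched vertices.
Path: W2 → J1
(J1 is unmatched in M, so the path is augmenting.)
Flipping edges along this path would increase |M| from 1 to 2.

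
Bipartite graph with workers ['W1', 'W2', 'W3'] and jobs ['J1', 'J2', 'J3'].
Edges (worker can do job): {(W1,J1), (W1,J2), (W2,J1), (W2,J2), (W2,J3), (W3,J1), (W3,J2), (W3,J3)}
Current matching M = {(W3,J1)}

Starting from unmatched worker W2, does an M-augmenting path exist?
Yes: W2 → J3

An M-augmenting path alternates non-matching / matching edges, starting and ending at unmatched vertices.
Path: W2 → J3
(J3 is unmatched in M, so the path is augmenting.)
Flipping edges along this path would increase |M| from 1 to 2.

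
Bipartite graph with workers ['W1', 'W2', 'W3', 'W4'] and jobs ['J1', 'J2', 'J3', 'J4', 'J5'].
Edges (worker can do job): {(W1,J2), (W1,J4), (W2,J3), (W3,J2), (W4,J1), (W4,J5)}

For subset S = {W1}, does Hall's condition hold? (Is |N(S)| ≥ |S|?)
Yes: |N(S)| = 2, |S| = 1

Subset S = {W1}
Neighbors N(S) = {J2, J4}

|N(S)| = 2, |S| = 1
Hall's condition: |N(S)| ≥ |S| is satisfied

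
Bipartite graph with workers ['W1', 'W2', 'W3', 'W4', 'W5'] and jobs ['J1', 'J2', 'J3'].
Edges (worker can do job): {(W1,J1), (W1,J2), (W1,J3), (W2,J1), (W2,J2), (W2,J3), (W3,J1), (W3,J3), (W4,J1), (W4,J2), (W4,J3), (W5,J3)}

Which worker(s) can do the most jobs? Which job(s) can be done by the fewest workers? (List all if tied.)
Most versatile: W1, W2, W4 (3 jobs); Least covered: J2 (3 workers)

Worker degrees (jobs they can do): W1:3, W2:3, W3:2, W4:3, W5:1
Job degrees (workers who can do it): J1:4, J2:3, J3:5

Maximum worker degree is 3, achieved by: W1, W2, W4
Minimum job degree is 3, achieved by: J2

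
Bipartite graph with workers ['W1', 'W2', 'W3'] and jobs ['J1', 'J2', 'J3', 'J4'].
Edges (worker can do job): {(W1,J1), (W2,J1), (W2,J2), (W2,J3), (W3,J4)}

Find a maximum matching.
Matching: {(W1,J1), (W2,J2), (W3,J4)}

Maximum matching (size 3):
  W1 → J1
  W2 → J2
  W3 → J4

Each worker is assigned to at most one job, and each job to at most one worker.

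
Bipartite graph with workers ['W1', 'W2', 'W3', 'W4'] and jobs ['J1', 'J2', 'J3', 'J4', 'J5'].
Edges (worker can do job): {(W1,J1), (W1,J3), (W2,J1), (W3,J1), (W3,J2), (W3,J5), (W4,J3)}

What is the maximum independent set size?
Maximum independent set = 6

By König's theorem:
- Min vertex cover = Max matching = 3
- Max independent set = Total vertices - Min vertex cover
- Max independent set = 9 - 3 = 6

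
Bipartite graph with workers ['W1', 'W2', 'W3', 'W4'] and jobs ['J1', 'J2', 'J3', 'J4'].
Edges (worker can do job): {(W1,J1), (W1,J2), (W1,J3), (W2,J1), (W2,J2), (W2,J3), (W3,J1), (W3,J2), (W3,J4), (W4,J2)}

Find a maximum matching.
Matching: {(W1,J3), (W2,J1), (W3,J4), (W4,J2)}

Maximum matching (size 4):
  W1 → J3
  W2 → J1
  W3 → J4
  W4 → J2

Each worker is assigned to at most one job, and each job to at most one worker.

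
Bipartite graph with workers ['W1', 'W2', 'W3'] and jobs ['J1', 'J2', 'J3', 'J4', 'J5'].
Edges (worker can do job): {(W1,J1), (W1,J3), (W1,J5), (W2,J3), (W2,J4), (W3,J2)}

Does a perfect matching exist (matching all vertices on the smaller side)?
Yes, perfect matching exists (size 3)

Perfect matching: {(W1,J5), (W2,J4), (W3,J2)}
All 3 vertices on the smaller side are matched.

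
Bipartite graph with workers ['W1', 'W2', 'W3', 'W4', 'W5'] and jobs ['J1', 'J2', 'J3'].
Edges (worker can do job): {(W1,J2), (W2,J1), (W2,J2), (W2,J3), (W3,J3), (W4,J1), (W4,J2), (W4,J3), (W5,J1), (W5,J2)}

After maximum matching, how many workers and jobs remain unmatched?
Unmatched: 2 workers, 0 jobs

Maximum matching size: 3
Workers: 5 total, 3 matched, 2 unmatched
Jobs: 3 total, 3 matched, 0 unmatched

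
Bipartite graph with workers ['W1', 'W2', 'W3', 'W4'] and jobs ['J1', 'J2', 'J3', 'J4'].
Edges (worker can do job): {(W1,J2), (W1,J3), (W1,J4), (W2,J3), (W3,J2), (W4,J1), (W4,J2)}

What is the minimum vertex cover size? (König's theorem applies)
Minimum vertex cover size = 4

By König's theorem: in bipartite graphs,
min vertex cover = max matching = 4

Maximum matching has size 4, so minimum vertex cover also has size 4.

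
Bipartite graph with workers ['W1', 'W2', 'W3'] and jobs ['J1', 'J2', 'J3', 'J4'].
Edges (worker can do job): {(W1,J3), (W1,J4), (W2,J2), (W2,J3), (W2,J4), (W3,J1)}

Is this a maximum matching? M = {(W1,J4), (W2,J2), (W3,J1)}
Yes, size 3 is maximum

Proposed matching has size 3.
Maximum matching size for this graph: 3.

This is a maximum matching.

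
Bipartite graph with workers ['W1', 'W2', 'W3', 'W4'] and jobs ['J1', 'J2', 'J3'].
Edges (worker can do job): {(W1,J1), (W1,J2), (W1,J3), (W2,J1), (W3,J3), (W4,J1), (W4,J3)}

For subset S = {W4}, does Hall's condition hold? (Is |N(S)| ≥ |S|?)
Yes: |N(S)| = 2, |S| = 1

Subset S = {W4}
Neighbors N(S) = {J1, J3}

|N(S)| = 2, |S| = 1
Hall's condition: |N(S)| ≥ |S| is satisfied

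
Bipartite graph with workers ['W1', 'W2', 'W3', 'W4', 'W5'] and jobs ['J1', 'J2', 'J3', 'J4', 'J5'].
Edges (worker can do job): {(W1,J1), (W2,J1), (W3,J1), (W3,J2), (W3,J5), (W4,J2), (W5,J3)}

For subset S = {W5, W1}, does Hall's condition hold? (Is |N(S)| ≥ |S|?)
Yes: |N(S)| = 2, |S| = 2

Subset S = {W5, W1}
Neighbors N(S) = {J1, J3}

|N(S)| = 2, |S| = 2
Hall's condition: |N(S)| ≥ |S| is satisfied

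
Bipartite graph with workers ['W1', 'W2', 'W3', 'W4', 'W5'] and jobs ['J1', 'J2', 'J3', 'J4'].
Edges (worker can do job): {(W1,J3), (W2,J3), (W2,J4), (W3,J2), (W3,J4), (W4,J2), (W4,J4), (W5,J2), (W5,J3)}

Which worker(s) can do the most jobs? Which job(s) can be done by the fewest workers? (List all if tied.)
Most versatile: W2, W3, W4, W5 (2 jobs); Least covered: J1 (0 workers)

Worker degrees (jobs they can do): W1:1, W2:2, W3:2, W4:2, W5:2
Job degrees (workers who can do it): J1:0, J2:3, J3:3, J4:3

Maximum worker degree is 2, achieved by: W2, W3, W4, W5
Minimum job degree is 0, achieved by: J1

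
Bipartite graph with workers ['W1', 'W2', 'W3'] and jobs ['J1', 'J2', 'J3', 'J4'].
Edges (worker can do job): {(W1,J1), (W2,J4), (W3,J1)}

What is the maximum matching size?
Maximum matching size = 2

Maximum matching: {(W2,J4), (W3,J1)}
Size: 2

This assigns 2 workers to 2 distinct jobs.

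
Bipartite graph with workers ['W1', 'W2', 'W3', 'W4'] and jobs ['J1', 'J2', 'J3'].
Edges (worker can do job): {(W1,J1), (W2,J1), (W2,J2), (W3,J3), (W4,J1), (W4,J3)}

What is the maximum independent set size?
Maximum independent set = 4

By König's theorem:
- Min vertex cover = Max matching = 3
- Max independent set = Total vertices - Min vertex cover
- Max independent set = 7 - 3 = 4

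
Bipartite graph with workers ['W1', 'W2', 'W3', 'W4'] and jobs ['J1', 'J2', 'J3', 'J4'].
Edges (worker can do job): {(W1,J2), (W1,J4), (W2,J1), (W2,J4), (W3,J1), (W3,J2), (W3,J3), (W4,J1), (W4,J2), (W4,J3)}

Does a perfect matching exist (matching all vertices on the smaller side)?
Yes, perfect matching exists (size 4)

Perfect matching: {(W1,J4), (W2,J1), (W3,J3), (W4,J2)}
All 4 vertices on the smaller side are matched.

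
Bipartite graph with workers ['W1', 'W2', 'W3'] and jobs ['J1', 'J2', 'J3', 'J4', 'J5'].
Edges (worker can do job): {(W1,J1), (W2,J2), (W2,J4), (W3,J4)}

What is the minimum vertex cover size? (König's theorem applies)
Minimum vertex cover size = 3

By König's theorem: in bipartite graphs,
min vertex cover = max matching = 3

Maximum matching has size 3, so minimum vertex cover also has size 3.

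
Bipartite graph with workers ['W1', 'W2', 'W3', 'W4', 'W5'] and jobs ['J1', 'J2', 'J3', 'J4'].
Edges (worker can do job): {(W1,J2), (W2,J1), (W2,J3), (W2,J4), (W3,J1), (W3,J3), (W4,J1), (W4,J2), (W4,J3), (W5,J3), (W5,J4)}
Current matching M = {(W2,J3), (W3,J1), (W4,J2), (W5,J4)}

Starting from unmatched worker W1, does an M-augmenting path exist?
No augmenting path from W1

Alternating search from W1 reaches jobs: {J1, J2, J3, J4}.
Every reachable job is already matched in M, and following those matched edges back to workers exposes no further unvisited jobs.
No M-augmenting path from W1 exists.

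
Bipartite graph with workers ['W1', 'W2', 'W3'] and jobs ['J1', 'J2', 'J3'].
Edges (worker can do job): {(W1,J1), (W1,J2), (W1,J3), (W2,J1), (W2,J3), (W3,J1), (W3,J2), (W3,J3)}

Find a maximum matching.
Matching: {(W1,J3), (W2,J1), (W3,J2)}

Maximum matching (size 3):
  W1 → J3
  W2 → J1
  W3 → J2

Each worker is assigned to at most one job, and each job to at most one worker.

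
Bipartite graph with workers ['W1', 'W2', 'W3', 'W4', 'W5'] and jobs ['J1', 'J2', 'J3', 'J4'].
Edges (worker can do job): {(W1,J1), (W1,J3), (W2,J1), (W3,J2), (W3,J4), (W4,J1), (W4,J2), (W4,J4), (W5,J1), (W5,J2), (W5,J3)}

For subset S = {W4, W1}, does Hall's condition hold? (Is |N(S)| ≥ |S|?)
Yes: |N(S)| = 4, |S| = 2

Subset S = {W4, W1}
Neighbors N(S) = {J1, J2, J3, J4}

|N(S)| = 4, |S| = 2
Hall's condition: |N(S)| ≥ |S| is satisfied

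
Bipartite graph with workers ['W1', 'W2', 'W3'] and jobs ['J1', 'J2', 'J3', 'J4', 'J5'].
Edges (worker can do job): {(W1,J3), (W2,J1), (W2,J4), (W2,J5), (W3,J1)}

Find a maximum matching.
Matching: {(W1,J3), (W2,J5), (W3,J1)}

Maximum matching (size 3):
  W1 → J3
  W2 → J5
  W3 → J1

Each worker is assigned to at most one job, and each job to at most one worker.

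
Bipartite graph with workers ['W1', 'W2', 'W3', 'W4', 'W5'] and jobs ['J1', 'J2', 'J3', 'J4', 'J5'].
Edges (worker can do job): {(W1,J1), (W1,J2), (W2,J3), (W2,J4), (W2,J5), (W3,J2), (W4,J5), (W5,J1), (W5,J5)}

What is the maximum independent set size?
Maximum independent set = 6

By König's theorem:
- Min vertex cover = Max matching = 4
- Max independent set = Total vertices - Min vertex cover
- Max independent set = 10 - 4 = 6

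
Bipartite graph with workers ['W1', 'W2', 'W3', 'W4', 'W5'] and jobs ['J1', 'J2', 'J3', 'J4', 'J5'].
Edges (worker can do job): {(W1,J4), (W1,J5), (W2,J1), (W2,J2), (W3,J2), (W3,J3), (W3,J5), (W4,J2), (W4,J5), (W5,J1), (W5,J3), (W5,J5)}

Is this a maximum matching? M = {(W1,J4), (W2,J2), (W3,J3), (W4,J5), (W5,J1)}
Yes, size 5 is maximum

Proposed matching has size 5.
Maximum matching size for this graph: 5.

This is a maximum matching.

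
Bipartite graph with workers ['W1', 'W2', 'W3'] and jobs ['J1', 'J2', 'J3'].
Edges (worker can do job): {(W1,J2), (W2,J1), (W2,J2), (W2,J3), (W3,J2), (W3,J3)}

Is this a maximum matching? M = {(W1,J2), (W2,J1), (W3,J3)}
Yes, size 3 is maximum

Proposed matching has size 3.
Maximum matching size for this graph: 3.

This is a maximum matching.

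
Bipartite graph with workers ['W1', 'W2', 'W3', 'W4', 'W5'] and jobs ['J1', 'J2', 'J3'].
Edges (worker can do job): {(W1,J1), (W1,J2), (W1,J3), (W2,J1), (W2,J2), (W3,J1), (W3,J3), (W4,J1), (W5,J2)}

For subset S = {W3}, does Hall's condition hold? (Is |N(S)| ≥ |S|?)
Yes: |N(S)| = 2, |S| = 1

Subset S = {W3}
Neighbors N(S) = {J1, J3}

|N(S)| = 2, |S| = 1
Hall's condition: |N(S)| ≥ |S| is satisfied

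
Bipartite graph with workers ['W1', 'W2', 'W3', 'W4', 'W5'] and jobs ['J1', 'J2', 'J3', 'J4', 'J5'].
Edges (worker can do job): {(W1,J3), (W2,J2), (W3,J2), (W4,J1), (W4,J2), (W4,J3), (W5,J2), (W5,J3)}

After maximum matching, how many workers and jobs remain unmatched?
Unmatched: 2 workers, 2 jobs

Maximum matching size: 3
Workers: 5 total, 3 matched, 2 unmatched
Jobs: 5 total, 3 matched, 2 unmatched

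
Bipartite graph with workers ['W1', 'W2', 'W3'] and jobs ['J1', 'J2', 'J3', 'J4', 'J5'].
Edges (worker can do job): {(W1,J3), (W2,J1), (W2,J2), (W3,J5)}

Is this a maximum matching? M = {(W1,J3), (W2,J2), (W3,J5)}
Yes, size 3 is maximum

Proposed matching has size 3.
Maximum matching size for this graph: 3.

This is a maximum matching.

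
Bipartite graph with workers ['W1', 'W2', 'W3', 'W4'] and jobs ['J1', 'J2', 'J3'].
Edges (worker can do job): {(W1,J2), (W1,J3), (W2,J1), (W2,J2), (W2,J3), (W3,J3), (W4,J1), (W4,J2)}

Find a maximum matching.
Matching: {(W2,J1), (W3,J3), (W4,J2)}

Maximum matching (size 3):
  W2 → J1
  W3 → J3
  W4 → J2

Each worker is assigned to at most one job, and each job to at most one worker.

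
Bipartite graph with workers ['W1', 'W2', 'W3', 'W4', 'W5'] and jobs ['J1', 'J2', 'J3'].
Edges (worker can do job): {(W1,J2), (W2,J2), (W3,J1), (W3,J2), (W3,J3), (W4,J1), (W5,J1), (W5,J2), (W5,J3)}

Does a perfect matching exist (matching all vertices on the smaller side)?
Yes, perfect matching exists (size 3)

Perfect matching: {(W1,J2), (W3,J1), (W5,J3)}
All 3 vertices on the smaller side are matched.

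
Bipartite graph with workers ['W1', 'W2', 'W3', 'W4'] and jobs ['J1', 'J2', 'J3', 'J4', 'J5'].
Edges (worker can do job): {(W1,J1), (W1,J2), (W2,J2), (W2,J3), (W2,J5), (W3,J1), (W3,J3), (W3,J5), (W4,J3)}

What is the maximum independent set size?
Maximum independent set = 5

By König's theorem:
- Min vertex cover = Max matching = 4
- Max independent set = Total vertices - Min vertex cover
- Max independent set = 9 - 4 = 5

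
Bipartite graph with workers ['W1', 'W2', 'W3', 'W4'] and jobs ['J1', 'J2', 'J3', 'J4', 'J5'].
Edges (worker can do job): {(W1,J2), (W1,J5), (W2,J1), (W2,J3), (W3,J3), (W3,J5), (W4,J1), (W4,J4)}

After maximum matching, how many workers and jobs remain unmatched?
Unmatched: 0 workers, 1 jobs

Maximum matching size: 4
Workers: 4 total, 4 matched, 0 unmatched
Jobs: 5 total, 4 matched, 1 unmatched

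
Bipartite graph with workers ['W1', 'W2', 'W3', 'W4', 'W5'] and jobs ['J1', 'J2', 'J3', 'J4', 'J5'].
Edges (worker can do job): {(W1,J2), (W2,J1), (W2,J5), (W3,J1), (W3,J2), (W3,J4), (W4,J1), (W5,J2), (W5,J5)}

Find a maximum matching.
Matching: {(W2,J5), (W3,J4), (W4,J1), (W5,J2)}

Maximum matching (size 4):
  W2 → J5
  W3 → J4
  W4 → J1
  W5 → J2

Each worker is assigned to at most one job, and each job to at most one worker.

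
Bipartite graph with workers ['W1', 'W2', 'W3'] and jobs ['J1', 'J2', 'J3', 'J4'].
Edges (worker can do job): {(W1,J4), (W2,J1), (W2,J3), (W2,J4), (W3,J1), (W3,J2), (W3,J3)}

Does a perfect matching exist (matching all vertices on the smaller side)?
Yes, perfect matching exists (size 3)

Perfect matching: {(W1,J4), (W2,J3), (W3,J2)}
All 3 vertices on the smaller side are matched.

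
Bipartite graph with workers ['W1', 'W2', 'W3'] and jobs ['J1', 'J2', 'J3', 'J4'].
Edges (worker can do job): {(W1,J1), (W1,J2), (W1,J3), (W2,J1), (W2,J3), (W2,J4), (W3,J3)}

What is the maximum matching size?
Maximum matching size = 3

Maximum matching: {(W1,J2), (W2,J1), (W3,J3)}
Size: 3

This assigns 3 workers to 3 distinct jobs.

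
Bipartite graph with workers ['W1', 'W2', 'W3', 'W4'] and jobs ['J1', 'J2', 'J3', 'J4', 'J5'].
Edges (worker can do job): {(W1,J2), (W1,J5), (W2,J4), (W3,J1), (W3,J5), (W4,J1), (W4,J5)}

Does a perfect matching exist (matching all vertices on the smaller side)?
Yes, perfect matching exists (size 4)

Perfect matching: {(W1,J2), (W2,J4), (W3,J5), (W4,J1)}
All 4 vertices on the smaller side are matched.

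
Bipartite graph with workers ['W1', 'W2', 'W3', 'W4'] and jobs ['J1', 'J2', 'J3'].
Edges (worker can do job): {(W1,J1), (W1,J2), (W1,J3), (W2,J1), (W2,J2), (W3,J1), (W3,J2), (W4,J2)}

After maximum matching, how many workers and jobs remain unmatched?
Unmatched: 1 workers, 0 jobs

Maximum matching size: 3
Workers: 4 total, 3 matched, 1 unmatched
Jobs: 3 total, 3 matched, 0 unmatched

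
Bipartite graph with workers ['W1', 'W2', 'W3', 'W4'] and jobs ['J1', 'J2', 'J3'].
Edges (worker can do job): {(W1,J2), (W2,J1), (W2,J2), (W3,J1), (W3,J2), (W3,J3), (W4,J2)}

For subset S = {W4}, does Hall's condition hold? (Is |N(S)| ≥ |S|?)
Yes: |N(S)| = 1, |S| = 1

Subset S = {W4}
Neighbors N(S) = {J2}

|N(S)| = 1, |S| = 1
Hall's condition: |N(S)| ≥ |S| is satisfied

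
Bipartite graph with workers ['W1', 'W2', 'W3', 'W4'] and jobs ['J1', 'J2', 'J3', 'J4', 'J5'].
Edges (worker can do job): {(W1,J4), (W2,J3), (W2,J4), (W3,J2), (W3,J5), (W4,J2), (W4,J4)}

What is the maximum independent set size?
Maximum independent set = 5

By König's theorem:
- Min vertex cover = Max matching = 4
- Max independent set = Total vertices - Min vertex cover
- Max independent set = 9 - 4 = 5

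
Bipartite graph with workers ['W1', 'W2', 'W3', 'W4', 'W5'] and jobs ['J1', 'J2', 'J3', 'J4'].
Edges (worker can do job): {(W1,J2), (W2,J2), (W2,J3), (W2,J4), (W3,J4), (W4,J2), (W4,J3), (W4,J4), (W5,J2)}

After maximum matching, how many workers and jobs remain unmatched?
Unmatched: 2 workers, 1 jobs

Maximum matching size: 3
Workers: 5 total, 3 matched, 2 unmatched
Jobs: 4 total, 3 matched, 1 unmatched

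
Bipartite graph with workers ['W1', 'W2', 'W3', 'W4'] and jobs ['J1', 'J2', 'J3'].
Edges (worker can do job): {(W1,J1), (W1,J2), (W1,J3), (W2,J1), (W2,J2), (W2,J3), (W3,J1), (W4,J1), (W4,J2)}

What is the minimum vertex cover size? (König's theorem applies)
Minimum vertex cover size = 3

By König's theorem: in bipartite graphs,
min vertex cover = max matching = 3

Maximum matching has size 3, so minimum vertex cover also has size 3.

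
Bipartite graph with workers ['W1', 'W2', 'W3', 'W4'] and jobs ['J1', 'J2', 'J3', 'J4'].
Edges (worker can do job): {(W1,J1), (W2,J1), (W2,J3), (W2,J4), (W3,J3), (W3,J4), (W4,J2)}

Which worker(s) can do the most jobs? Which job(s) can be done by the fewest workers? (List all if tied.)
Most versatile: W2 (3 jobs); Least covered: J2 (1 workers)

Worker degrees (jobs they can do): W1:1, W2:3, W3:2, W4:1
Job degrees (workers who can do it): J1:2, J2:1, J3:2, J4:2

Maximum worker degree is 3, achieved by: W2
Minimum job degree is 1, achieved by: J2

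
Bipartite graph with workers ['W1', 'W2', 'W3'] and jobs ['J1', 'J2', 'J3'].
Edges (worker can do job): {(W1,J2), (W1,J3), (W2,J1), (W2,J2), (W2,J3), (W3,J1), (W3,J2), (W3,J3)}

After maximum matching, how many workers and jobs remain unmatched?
Unmatched: 0 workers, 0 jobs

Maximum matching size: 3
Workers: 3 total, 3 matched, 0 unmatched
Jobs: 3 total, 3 matched, 0 unmatched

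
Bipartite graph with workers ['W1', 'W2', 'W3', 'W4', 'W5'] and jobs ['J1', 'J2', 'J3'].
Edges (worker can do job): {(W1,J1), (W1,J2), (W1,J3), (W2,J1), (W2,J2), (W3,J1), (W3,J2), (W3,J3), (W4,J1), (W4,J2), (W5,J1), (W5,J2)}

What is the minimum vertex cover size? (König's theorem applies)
Minimum vertex cover size = 3

By König's theorem: in bipartite graphs,
min vertex cover = max matching = 3

Maximum matching has size 3, so minimum vertex cover also has size 3.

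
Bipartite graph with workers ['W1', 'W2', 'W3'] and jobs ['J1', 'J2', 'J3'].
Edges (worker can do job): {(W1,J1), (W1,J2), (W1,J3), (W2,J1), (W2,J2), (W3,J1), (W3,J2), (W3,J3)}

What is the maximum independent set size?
Maximum independent set = 3

By König's theorem:
- Min vertex cover = Max matching = 3
- Max independent set = Total vertices - Min vertex cover
- Max independent set = 6 - 3 = 3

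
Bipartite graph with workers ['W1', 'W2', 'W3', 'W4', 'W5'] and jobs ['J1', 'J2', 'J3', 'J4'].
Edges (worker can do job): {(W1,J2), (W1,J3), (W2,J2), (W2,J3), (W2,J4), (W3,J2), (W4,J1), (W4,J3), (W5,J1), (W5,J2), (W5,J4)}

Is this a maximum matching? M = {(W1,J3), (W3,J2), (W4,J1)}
No, size 3 is not maximum

Proposed matching has size 3.
Maximum matching size for this graph: 4.

This is NOT maximum - can be improved to size 4.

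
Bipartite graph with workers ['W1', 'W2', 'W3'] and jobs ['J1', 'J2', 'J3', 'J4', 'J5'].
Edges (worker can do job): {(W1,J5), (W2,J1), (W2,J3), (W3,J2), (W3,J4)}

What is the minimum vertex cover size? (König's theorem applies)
Minimum vertex cover size = 3

By König's theorem: in bipartite graphs,
min vertex cover = max matching = 3

Maximum matching has size 3, so minimum vertex cover also has size 3.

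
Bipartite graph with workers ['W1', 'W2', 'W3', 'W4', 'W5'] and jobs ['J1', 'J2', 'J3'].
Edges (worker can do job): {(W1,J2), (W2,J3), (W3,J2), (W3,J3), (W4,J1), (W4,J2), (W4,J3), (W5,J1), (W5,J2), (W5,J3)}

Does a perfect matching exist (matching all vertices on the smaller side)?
Yes, perfect matching exists (size 3)

Perfect matching: {(W3,J3), (W4,J2), (W5,J1)}
All 3 vertices on the smaller side are matched.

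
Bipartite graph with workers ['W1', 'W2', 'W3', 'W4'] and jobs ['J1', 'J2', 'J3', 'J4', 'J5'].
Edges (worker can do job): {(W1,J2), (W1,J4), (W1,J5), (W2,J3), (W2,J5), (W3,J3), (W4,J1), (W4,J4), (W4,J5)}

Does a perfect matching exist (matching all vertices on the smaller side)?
Yes, perfect matching exists (size 4)

Perfect matching: {(W1,J2), (W2,J5), (W3,J3), (W4,J4)}
All 4 vertices on the smaller side are matched.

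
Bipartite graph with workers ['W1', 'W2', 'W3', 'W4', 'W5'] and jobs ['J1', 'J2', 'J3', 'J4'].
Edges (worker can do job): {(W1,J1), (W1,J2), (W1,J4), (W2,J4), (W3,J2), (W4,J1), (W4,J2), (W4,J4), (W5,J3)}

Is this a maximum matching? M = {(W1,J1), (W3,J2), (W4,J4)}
No, size 3 is not maximum

Proposed matching has size 3.
Maximum matching size for this graph: 4.

This is NOT maximum - can be improved to size 4.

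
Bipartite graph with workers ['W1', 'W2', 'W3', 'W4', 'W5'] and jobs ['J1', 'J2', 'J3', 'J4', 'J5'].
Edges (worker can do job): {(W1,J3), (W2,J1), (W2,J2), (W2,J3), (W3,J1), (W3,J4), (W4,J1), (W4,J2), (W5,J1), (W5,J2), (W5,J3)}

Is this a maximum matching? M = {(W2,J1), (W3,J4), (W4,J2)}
No, size 3 is not maximum

Proposed matching has size 3.
Maximum matching size for this graph: 4.

This is NOT maximum - can be improved to size 4.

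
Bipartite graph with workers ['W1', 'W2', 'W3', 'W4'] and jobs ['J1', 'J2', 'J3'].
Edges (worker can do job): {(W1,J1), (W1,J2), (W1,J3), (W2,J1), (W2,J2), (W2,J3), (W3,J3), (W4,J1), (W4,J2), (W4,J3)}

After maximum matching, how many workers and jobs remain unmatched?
Unmatched: 1 workers, 0 jobs

Maximum matching size: 3
Workers: 4 total, 3 matched, 1 unmatched
Jobs: 3 total, 3 matched, 0 unmatched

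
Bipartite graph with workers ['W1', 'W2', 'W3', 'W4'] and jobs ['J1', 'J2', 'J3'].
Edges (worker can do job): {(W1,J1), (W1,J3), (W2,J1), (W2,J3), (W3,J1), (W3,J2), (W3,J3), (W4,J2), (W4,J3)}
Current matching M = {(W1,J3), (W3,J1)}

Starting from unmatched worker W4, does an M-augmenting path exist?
Yes: W4 → J2

An M-augmenting path alternates non-matching / matching edges, starting and ending at unmatched vertices.
Path: W4 → J2
(J2 is unmatched in M, so the path is augmenting.)
Flipping edges along this path would increase |M| from 2 to 3.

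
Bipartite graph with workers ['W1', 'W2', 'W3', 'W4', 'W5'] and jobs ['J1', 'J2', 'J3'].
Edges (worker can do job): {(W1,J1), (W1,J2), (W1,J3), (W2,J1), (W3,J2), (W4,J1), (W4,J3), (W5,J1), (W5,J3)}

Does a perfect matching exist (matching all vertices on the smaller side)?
Yes, perfect matching exists (size 3)

Perfect matching: {(W3,J2), (W4,J1), (W5,J3)}
All 3 vertices on the smaller side are matched.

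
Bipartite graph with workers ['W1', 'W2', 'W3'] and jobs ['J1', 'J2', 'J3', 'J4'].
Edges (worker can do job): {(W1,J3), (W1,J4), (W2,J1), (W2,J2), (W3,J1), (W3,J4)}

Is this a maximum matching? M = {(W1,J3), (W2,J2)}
No, size 2 is not maximum

Proposed matching has size 2.
Maximum matching size for this graph: 3.

This is NOT maximum - can be improved to size 3.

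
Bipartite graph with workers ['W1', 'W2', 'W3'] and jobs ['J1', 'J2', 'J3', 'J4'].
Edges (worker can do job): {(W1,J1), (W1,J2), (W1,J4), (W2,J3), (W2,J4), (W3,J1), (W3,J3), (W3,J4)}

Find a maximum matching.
Matching: {(W1,J2), (W2,J4), (W3,J3)}

Maximum matching (size 3):
  W1 → J2
  W2 → J4
  W3 → J3

Each worker is assigned to at most one job, and each job to at most one worker.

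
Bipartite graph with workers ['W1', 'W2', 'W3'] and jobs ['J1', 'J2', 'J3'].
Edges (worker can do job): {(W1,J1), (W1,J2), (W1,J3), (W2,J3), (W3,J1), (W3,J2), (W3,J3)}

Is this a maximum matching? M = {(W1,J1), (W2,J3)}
No, size 2 is not maximum

Proposed matching has size 2.
Maximum matching size for this graph: 3.

This is NOT maximum - can be improved to size 3.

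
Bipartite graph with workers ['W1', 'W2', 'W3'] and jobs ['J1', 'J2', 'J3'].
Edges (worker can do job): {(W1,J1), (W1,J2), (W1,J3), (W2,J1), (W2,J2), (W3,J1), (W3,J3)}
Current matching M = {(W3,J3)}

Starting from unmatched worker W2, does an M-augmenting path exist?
Yes: W2 → J2

An M-augmenting path alternates non-matching / matching edges, starting and ending at unmatched vertices.
Path: W2 → J2
(J2 is unmatched in M, so the path is augmenting.)
Flipping edges along this path would increase |M| from 1 to 2.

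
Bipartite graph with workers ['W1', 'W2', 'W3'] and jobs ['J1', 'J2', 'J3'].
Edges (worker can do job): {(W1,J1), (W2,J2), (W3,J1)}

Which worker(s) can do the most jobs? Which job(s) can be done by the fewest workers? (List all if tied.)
Most versatile: W1, W2, W3 (1 jobs); Least covered: J3 (0 workers)

Worker degrees (jobs they can do): W1:1, W2:1, W3:1
Job degrees (workers who can do it): J1:2, J2:1, J3:0

Maximum worker degree is 1, achieved by: W1, W2, W3
Minimum job degree is 0, achieved by: J3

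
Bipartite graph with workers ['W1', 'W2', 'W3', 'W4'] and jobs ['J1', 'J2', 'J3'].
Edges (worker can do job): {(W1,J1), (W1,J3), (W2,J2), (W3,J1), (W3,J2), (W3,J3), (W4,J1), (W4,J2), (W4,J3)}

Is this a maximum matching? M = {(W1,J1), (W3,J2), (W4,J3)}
Yes, size 3 is maximum

Proposed matching has size 3.
Maximum matching size for this graph: 3.

This is a maximum matching.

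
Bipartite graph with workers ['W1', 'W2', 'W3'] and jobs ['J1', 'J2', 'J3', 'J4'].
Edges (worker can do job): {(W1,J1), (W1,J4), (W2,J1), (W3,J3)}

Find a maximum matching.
Matching: {(W1,J4), (W2,J1), (W3,J3)}

Maximum matching (size 3):
  W1 → J4
  W2 → J1
  W3 → J3

Each worker is assigned to at most one job, and each job to at most one worker.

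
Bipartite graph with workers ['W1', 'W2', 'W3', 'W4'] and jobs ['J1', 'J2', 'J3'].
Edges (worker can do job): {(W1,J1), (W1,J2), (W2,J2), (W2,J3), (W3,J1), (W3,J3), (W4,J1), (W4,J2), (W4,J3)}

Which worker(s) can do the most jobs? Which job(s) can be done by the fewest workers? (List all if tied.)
Most versatile: W4 (3 jobs); Least covered: J1, J2, J3 (3 workers)

Worker degrees (jobs they can do): W1:2, W2:2, W3:2, W4:3
Job degrees (workers who can do it): J1:3, J2:3, J3:3

Maximum worker degree is 3, achieved by: W4
Minimum job degree is 3, achieved by: J1, J2, J3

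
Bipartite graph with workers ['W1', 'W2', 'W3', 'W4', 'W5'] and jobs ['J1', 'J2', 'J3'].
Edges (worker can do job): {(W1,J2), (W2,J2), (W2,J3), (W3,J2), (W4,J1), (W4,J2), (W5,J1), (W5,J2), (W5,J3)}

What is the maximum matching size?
Maximum matching size = 3

Maximum matching: {(W3,J2), (W4,J1), (W5,J3)}
Size: 3

This assigns 3 workers to 3 distinct jobs.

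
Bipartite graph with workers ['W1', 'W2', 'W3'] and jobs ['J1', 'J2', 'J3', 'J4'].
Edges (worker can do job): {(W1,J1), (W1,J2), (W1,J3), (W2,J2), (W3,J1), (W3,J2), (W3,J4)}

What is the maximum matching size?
Maximum matching size = 3

Maximum matching: {(W1,J3), (W2,J2), (W3,J4)}
Size: 3

This assigns 3 workers to 3 distinct jobs.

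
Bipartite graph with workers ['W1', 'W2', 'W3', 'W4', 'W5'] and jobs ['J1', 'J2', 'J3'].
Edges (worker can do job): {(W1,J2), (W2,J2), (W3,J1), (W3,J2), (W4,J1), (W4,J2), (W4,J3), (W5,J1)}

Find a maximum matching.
Matching: {(W3,J2), (W4,J3), (W5,J1)}

Maximum matching (size 3):
  W3 → J2
  W4 → J3
  W5 → J1

Each worker is assigned to at most one job, and each job to at most one worker.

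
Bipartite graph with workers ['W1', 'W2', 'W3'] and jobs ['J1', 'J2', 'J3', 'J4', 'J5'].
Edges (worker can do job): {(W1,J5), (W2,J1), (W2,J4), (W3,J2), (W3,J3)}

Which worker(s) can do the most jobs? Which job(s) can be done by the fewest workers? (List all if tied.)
Most versatile: W2, W3 (2 jobs); Least covered: J1, J2, J3, J4, J5 (1 workers)

Worker degrees (jobs they can do): W1:1, W2:2, W3:2
Job degrees (workers who can do it): J1:1, J2:1, J3:1, J4:1, J5:1

Maximum worker degree is 2, achieved by: W2, W3
Minimum job degree is 1, achieved by: J1, J2, J3, J4, J5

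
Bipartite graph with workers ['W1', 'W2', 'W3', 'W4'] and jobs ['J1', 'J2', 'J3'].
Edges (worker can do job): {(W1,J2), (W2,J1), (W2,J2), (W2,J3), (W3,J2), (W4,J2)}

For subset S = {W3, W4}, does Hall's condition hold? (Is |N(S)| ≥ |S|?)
No: |N(S)| = 1, |S| = 2

Subset S = {W3, W4}
Neighbors N(S) = {J2}

|N(S)| = 1, |S| = 2
Hall's condition: |N(S)| ≥ |S| is NOT satisfied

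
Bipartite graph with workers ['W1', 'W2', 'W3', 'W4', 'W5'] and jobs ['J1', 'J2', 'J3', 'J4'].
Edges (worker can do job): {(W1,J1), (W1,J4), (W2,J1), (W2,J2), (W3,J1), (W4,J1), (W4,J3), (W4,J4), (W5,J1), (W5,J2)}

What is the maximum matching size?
Maximum matching size = 4

Maximum matching: {(W1,J4), (W3,J1), (W4,J3), (W5,J2)}
Size: 4

This assigns 4 workers to 4 distinct jobs.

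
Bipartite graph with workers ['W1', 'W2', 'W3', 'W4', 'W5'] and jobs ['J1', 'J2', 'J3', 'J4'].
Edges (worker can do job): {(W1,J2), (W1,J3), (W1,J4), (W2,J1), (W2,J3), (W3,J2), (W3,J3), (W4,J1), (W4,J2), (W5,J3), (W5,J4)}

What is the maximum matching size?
Maximum matching size = 4

Maximum matching: {(W2,J1), (W3,J3), (W4,J2), (W5,J4)}
Size: 4

This assigns 4 workers to 4 distinct jobs.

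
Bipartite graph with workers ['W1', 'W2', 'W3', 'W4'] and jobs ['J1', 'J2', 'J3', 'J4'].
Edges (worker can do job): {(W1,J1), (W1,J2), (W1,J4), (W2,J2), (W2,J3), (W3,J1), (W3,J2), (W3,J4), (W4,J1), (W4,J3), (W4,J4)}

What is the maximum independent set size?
Maximum independent set = 4

By König's theorem:
- Min vertex cover = Max matching = 4
- Max independent set = Total vertices - Min vertex cover
- Max independent set = 8 - 4 = 4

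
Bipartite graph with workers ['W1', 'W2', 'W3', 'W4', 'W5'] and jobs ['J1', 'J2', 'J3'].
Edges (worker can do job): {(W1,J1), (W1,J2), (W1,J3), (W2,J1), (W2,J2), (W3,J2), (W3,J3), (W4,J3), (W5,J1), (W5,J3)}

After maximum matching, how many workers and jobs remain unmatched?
Unmatched: 2 workers, 0 jobs

Maximum matching size: 3
Workers: 5 total, 3 matched, 2 unmatched
Jobs: 3 total, 3 matched, 0 unmatched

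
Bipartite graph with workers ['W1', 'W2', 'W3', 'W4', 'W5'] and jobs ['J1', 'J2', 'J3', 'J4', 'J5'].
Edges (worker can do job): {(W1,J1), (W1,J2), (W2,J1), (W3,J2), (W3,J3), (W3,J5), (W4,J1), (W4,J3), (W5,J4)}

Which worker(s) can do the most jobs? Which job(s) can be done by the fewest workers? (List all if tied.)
Most versatile: W3 (3 jobs); Least covered: J4, J5 (1 workers)

Worker degrees (jobs they can do): W1:2, W2:1, W3:3, W4:2, W5:1
Job degrees (workers who can do it): J1:3, J2:2, J3:2, J4:1, J5:1

Maximum worker degree is 3, achieved by: W3
Minimum job degree is 1, achieved by: J4, J5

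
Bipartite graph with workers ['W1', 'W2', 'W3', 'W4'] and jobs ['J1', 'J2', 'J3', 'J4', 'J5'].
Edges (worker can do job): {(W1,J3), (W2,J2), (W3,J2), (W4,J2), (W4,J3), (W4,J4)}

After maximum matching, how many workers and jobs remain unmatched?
Unmatched: 1 workers, 2 jobs

Maximum matching size: 3
Workers: 4 total, 3 matched, 1 unmatched
Jobs: 5 total, 3 matched, 2 unmatched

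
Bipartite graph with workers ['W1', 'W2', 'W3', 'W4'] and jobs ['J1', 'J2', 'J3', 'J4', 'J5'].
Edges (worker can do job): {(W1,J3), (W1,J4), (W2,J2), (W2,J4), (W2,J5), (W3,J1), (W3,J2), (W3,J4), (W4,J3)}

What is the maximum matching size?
Maximum matching size = 4

Maximum matching: {(W1,J4), (W2,J2), (W3,J1), (W4,J3)}
Size: 4

This assigns 4 workers to 4 distinct jobs.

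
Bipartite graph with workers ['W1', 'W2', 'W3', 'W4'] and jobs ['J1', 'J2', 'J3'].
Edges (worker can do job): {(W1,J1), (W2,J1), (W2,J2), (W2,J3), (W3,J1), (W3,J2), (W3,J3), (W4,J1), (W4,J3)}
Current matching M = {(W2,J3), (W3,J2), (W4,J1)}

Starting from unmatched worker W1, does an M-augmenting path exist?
No augmenting path from W1

Alternating search from W1 reaches jobs: {J1, J2, J3}.
Every reachable job is already matched in M, and following those matched edges back to workers exposes no further unvisited jobs.
No M-augmenting path from W1 exists.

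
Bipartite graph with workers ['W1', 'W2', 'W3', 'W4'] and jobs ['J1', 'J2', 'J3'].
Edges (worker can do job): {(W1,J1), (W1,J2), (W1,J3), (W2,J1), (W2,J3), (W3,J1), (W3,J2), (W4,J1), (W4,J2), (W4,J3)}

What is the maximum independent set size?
Maximum independent set = 4

By König's theorem:
- Min vertex cover = Max matching = 3
- Max independent set = Total vertices - Min vertex cover
- Max independent set = 7 - 3 = 4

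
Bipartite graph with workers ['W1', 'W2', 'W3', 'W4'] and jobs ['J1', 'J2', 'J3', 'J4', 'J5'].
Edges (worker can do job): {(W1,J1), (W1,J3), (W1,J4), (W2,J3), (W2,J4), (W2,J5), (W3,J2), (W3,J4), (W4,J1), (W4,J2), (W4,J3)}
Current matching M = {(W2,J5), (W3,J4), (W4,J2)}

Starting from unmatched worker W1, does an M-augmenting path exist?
Yes: W1 → J1

An M-augmenting path alternates non-matching / matching edges, starting and ending at unmatched vertices.
Path: W1 → J1
(J1 is unmatched in M, so the path is augmenting.)
Flipping edges along this path would increase |M| from 3 to 4.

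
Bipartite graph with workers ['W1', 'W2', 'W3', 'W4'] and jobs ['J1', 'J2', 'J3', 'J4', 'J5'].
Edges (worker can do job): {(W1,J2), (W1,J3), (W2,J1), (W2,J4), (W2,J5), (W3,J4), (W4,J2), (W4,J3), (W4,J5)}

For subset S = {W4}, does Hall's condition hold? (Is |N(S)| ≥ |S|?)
Yes: |N(S)| = 3, |S| = 1

Subset S = {W4}
Neighbors N(S) = {J2, J3, J5}

|N(S)| = 3, |S| = 1
Hall's condition: |N(S)| ≥ |S| is satisfied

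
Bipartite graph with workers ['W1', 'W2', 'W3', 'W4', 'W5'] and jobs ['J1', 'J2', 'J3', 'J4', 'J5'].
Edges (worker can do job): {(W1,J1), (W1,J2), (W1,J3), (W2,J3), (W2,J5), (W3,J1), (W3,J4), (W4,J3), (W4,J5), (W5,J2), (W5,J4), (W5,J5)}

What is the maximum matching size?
Maximum matching size = 5

Maximum matching: {(W1,J2), (W2,J5), (W3,J1), (W4,J3), (W5,J4)}
Size: 5

This assigns 5 workers to 5 distinct jobs.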